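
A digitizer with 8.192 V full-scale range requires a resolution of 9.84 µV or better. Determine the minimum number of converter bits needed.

Number of steps required ≥ 8.192 V / 9.84 µV = 832520.33.
Need 2^N ≥ 832520.33; 2^19 = 524288, 2^20 = 1048576.
Minimum N = 20.

20 bits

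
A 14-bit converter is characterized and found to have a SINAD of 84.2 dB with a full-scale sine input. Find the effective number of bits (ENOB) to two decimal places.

ENOB = (SINAD − 1.76) / 6.02 = (84.2 − 1.76)/6.02 = 13.694.

13.69 bits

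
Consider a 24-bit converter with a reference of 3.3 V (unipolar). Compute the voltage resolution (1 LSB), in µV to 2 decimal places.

Full-scale span = 3.3 V.
LSB = 3.3 / 2^24 = 3.3 / 16777216 = 1.96695e-07 V = 0.20 µV.

0.20 µV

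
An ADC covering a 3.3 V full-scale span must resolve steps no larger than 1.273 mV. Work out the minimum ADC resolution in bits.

12 bits

Number of steps required ≥ 3.3 V / 1.273 mV = 2592.30.
Need 2^N ≥ 2592.30; 2^11 = 2048, 2^12 = 4096.
Minimum N = 12.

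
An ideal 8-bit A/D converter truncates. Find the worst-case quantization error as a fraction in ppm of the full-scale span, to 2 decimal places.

Truncating → worst-case error = 1 LSB = V_FS/2^8, so 1e+06/256 = 3906.25 ppm of full scale.

3906.25 ppm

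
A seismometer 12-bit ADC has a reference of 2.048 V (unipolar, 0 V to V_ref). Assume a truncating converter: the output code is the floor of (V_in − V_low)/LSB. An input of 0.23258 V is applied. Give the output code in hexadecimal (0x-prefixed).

code 0x1D1 (decimal 465)

LSB = 2.048 V / 4096 = 0.500 mV.
(0.23258 − 0) / 0.0005 = 465.160 LSBs.
So the output code is 465.
In hexadecimal (0x-prefixed): 0x1D1.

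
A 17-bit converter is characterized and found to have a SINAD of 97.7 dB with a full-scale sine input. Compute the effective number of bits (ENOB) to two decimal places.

15.94 bits

ENOB = (SINAD − 1.76) / 6.02 = (97.7 − 1.76)/6.02 = 15.937.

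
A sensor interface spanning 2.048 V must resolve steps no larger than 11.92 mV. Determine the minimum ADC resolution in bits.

8 bits

Number of steps required ≥ 2.048 V / 11.92 mV = 171.81.
Need 2^N ≥ 171.81; 2^7 = 128, 2^8 = 256.
Minimum N = 8.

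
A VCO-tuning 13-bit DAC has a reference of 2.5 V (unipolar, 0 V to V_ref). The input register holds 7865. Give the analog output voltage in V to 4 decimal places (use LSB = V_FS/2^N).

LSB = 2.5 V / 2^13 = 305.18 µV.
V_out = 0 + 7865 × 0.000305176 V = 2.40021 V.

2.4002 V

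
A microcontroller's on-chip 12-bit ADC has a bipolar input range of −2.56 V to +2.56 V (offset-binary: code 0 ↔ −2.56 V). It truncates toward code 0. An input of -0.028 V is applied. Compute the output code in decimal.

LSB = 5.12 V / 4096 = 1.250 mV.
(V_in − V_low)/LSB = (-0.028 − (−2.56)) / 0.00125 = 2025.600.
So the output code is 2025.

code 2025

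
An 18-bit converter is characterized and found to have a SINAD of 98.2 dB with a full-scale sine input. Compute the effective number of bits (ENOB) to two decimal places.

ENOB = (SINAD − 1.76) / 6.02 = (98.2 − 1.76)/6.02 = 16.020.

16.02 bits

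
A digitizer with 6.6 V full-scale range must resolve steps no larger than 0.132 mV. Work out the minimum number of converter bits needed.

Number of steps required ≥ 6.6 V / 0.132 mV = 50000.00.
Need 2^N ≥ 50000.00; 2^15 = 32768, 2^16 = 65536.
Minimum N = 16.

16 bits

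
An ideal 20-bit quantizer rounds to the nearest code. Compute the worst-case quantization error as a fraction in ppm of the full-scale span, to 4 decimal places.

0.4768 ppm

Rounding → worst-case error = ½ LSB = V_FS/2^21, so 1e+06/2097152 = 0.476837 ppm of full scale.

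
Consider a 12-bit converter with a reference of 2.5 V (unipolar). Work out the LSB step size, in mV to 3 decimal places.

Full-scale span = 2.5 V.
LSB = 2.5 / 2^12 = 2.5 / 4096 = 0.000610352 V = 0.610 mV.

0.610 mV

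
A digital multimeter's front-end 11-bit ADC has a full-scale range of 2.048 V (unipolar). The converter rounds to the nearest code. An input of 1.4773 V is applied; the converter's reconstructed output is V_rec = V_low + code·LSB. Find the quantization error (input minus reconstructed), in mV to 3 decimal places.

0.300 mV

One LSB is 2.048 V / 2048 = 1.000 mV.
Scaled input = 1477.3000 LSBs, so code = 1477.
Reconstructed: 1.477 V.
Difference: 0.0003 V → 0.300 mV.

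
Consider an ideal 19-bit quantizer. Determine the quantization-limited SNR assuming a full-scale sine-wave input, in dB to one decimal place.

SNR ≈ 6.02·N + 1.76 dB = 6.02·19 + 1.76 = 116.14 dB.

116.1 dB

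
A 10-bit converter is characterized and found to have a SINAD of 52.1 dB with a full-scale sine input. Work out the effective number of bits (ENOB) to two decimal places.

ENOB = (SINAD − 1.76) / 6.02 = (52.1 − 1.76)/6.02 = 8.362.

8.36 bits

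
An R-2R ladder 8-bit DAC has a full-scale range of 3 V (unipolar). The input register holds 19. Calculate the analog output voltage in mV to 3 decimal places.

222.656 mV

LSB = 3 V / 2^8 = 11.719 mV.
V_out = 0 + 19 × 0.0117188 V = 0.222656 V.
= 222.656 mV.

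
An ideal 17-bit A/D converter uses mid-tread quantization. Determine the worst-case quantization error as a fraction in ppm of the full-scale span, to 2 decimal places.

3.81 ppm

Rounding → worst-case error = ½ LSB = V_FS/2^18, so 1e+06/262144 = 3.8147 ppm of full scale.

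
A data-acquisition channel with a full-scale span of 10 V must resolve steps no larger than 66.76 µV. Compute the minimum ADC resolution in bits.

18 bits

Number of steps required ≥ 10 V / 66.76 µV = 149790.29.
Need 2^N ≥ 149790.29; 2^17 = 131072, 2^18 = 262144.
Minimum N = 18.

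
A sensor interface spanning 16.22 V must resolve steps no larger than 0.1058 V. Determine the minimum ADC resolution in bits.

8 bits

Number of steps required ≥ 16.22 V / 0.1058 V = 153.31.
Need 2^N ≥ 153.31; 2^7 = 128, 2^8 = 256.
Minimum N = 8.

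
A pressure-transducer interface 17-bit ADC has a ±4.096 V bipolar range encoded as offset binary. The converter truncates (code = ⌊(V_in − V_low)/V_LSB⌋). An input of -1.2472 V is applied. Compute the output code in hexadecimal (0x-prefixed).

code 0xB20C (decimal 45580)

With 131072 levels over 8.192 V, one step is 62.50 µV.
Input sits at 45580.800 steps above V_low.
So the output code is 45580.
In hexadecimal (0x-prefixed): 0xB20C.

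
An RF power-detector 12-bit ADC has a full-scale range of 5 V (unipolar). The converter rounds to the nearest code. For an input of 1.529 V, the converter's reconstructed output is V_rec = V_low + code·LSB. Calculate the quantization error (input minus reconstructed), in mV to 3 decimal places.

-0.541 mV

One LSB is 5 V / 4096 = 1.221 mV.
Scaled input = 1252.5568 LSBs, so code = 1253.
V_rec = 0 + 1253·0.0012207 = 1.529541 V.
Difference: -0.000541016 V → -0.541 mV.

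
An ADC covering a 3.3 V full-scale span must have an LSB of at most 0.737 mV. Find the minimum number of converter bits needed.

Number of steps required ≥ 3.3 V / 0.737 mV = 4477.61.
Need 2^N ≥ 4477.61; 2^12 = 4096, 2^13 = 8192.
Minimum N = 13.

13 bits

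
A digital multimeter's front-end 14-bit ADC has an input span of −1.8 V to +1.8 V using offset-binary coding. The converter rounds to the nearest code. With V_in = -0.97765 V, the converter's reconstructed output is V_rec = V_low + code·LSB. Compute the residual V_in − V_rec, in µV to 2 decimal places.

-86.52 µV

One LSB is 3.6 V / 16384 = 219.73 µV.
Scaled input = 3742.6062 LSBs, so code = 3743.
Code 3743 maps back to (−1.8) + 3743×0.000219727 V = -0.97756348 V.
Error = -0.97765 − (−0.97756348) = -8.65234e-05 V = -86.52 µV.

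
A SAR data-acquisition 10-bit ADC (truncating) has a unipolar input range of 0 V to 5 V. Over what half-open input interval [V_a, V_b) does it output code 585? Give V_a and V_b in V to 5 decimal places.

LSB = 5/2^10 = 4.883 mV.
V_a = V_low + 585·LSB = 2.85645 V; V_b = V_low + 586·LSB = 2.86133 V.

[2.85645 V, 2.86133 V)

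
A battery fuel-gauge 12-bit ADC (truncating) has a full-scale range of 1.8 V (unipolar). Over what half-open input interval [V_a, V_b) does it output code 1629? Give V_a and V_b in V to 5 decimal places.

LSB = 1.8/2^12 = 439.45 µV.
V_a = V_low + 1629·LSB = 0.715869 V; V_b = V_low + 1630·LSB = 0.716309 V.

[0.71587 V, 0.71631 V)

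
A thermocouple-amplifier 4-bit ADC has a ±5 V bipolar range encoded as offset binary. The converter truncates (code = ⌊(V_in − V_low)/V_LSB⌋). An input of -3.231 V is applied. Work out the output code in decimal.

LSB = 10 V / 16 = 0.6250 V.
Input sits at 2.830 steps above V_low.
⌊·⌋(2.830) = 2.

code 2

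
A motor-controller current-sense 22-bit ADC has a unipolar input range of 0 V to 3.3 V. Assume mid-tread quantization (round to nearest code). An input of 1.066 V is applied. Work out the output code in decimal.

code 1354887

Full-scale span = 3.3 V; LSB = 3.3/2^22 = 0.79 µV.
(V_in − V_low)/LSB = (1.066 − 0) / 7.86781e-07 = 1354887.292.
Round → code 1354887.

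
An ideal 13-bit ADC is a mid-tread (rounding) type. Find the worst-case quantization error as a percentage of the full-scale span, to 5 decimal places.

0.00610 %

Rounding → worst-case error = ½ LSB = V_FS/2^14, so 100/16384 = 0.00610352 % of full scale.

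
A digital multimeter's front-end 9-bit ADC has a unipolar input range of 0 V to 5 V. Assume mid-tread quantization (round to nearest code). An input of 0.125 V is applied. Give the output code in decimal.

code 13

LSB = 5 V / 512 = 9.766 mV.
(0.125 − 0) / 0.00976562 = 12.800 LSBs.
So the output code is 13.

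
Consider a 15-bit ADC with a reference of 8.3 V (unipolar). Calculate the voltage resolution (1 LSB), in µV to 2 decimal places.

253.30 µV

Full-scale span = 8.3 V.
LSB = 8.3 / 2^15 = 8.3 / 32768 = 0.000253296 V = 253.30 µV.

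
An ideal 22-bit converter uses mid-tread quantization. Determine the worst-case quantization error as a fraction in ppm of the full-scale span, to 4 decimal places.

0.1192 ppm

Rounding → worst-case error = ½ LSB = V_FS/2^23, so 1e+06/8388608 = 0.119209 ppm of full scale.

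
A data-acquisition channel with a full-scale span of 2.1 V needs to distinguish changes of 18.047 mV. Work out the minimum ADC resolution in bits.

Number of steps required ≥ 2.1 V / 18.047 mV = 116.36.
Need 2^N ≥ 116.36; 2^6 = 64, 2^7 = 128.
Minimum N = 7.

7 bits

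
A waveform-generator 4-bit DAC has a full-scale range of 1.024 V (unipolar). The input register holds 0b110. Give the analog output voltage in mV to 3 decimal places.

LSB = 1.024 V / 2^4 = 64.000 mV.
Code 0b110 = 6 decimal.
V_out = 0 + 6 × 0.064 V = 0.384 V.
= 384.000 mV.

384.000 mV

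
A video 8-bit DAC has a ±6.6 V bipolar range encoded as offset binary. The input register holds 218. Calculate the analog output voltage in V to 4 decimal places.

LSB = 13.2 V / 2^8 = 51.562 mV.
V_out = (−6.6) + 218 × 0.0515625 V = 4.64062 V.

4.6406 V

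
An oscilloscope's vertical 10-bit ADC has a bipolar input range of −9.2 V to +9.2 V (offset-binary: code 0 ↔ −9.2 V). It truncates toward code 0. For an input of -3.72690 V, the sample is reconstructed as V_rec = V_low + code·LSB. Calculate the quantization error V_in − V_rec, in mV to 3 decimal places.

10.600 mV

LSB = 18.4/2^10 = 17.969 mV.
(-3.72690 − (−9.2))/0.0179687 = 304.5899; ⌊·⌋ gives code 304.
Code 304 maps back to (−9.2) + 304×0.0179687 V = -3.7375 V.
Difference: 0.0106 V → 10.600 mV.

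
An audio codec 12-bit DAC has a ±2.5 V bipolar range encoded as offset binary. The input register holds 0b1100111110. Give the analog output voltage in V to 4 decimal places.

-1.4868 V

LSB = 5 V / 2^12 = 1.221 mV.
Code 0b1100111110 = 830 decimal.
V_out = (−2.5) + 830 × 0.0012207 V = -1.48682 V.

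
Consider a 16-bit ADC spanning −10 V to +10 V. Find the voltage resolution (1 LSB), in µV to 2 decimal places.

305.18 µV

Full-scale span = 20 V.
LSB = 20 / 2^16 = 20 / 65536 = 0.000305176 V = 305.18 µV.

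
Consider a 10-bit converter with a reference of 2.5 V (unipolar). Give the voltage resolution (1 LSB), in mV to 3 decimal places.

2.441 mV

Full-scale span = 2.5 V.
LSB = 2.5 / 2^10 = 2.5 / 1024 = 0.00244141 V = 2.441 mV.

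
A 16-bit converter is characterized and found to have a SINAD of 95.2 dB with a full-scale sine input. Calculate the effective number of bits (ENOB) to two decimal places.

15.52 bits

ENOB = (SINAD − 1.76) / 6.02 = (95.2 − 1.76)/6.02 = 15.522.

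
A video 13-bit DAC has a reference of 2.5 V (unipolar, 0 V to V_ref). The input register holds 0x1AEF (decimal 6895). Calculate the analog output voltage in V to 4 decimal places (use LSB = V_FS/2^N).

2.1042 V

LSB = 2.5 V / 2^13 = 305.18 µV.
Code 0x1AEF = 6895 decimal.
V_out = 0 + 6895 × 0.000305176 V = 2.10419 V.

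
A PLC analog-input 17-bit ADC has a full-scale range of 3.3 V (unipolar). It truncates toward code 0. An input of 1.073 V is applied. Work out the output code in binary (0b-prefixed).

code 0b1010011001111010 (decimal 42618)

With 131072 levels over 3.3 V, one step is 25.18 µV.
(V_in − V_low)/LSB = (1.073 − 0) / 2.5177e-05 = 42618.259.
So the output code is 42618.
In binary (0b-prefixed): 0b1010011001111010.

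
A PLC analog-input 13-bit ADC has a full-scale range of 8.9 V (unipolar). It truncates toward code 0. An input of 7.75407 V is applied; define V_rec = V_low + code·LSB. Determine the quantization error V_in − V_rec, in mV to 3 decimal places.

0.249 mV

LSB = 8.9/2^13 = 1.086 mV.
(V_in − V_low)/LSB = (7.75407 − 0)/0.00108643 = 7137.2294 → code 7137 (floor).
V_rec = 0 + 7137·0.00108643 = 7.7538208 V.
Error = 7.75407 − 7.7538208 = 0.000249199 V = 0.249 mV.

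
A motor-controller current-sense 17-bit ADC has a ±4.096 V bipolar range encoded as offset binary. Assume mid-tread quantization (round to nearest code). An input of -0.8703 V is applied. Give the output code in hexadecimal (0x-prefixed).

code 0xC99B (decimal 51611)

With 131072 levels over 8.192 V, one step is 62.50 µV.
(-0.8703 − (−4.096)) / 6.25e-05 = 51611.200 LSBs.
Round → code 51611.
In hexadecimal (0x-prefixed): 0xC99B.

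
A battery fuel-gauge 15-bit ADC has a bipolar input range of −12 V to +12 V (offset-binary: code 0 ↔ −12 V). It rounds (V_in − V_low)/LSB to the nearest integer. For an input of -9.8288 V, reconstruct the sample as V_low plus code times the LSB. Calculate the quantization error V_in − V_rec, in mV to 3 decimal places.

0.302 mV

Step size: 24 V ÷ 2^15 = 0.732 mV.
(V_in − V_low)/LSB = (-9.8288 − (−12))/0.000732422 = 2964.4117 → code 2964 (round).
V_rec = (−12) + 2964·0.000732422 = -9.8291016 V.
Difference: 0.000301563 V → 0.302 mV.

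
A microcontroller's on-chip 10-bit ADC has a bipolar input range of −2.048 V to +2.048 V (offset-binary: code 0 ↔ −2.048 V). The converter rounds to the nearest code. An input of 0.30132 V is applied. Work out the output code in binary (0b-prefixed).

code 0b1001001011 (decimal 587)

With 1024 levels over 4.096 V, one step is 4.000 mV.
(V_in − V_low)/LSB = (0.30132 − (−2.048)) / 0.004 = 587.330.
round(587.330) = 587.
In binary (0b-prefixed): 0b1001001011.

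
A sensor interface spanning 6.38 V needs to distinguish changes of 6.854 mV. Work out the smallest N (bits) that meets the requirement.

10 bits

Number of steps required ≥ 6.38 V / 6.854 mV = 930.84.
Need 2^N ≥ 930.84; 2^9 = 512, 2^10 = 1024.
Minimum N = 10.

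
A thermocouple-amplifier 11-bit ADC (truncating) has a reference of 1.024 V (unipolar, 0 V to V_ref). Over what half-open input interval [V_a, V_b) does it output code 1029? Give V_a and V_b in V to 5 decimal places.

[0.51450 V, 0.51500 V)

LSB = 1.024/2^11 = 0.500 mV.
V_a = V_low + 1029·LSB = 0.5145 V; V_b = V_low + 1030·LSB = 0.515 V.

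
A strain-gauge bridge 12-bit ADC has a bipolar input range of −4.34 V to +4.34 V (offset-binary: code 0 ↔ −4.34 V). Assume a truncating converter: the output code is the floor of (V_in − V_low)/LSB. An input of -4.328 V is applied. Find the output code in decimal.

code 5

LSB = 8.68 V / 4096 = 2.119 mV.
(-4.328 − (−4.34)) / 0.00211914 = 5.663 LSBs.
So the output code is 5.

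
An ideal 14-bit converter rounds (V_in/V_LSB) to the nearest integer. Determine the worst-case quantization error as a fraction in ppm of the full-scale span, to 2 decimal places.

30.52 ppm

Rounding → worst-case error = ½ LSB = V_FS/2^15, so 1e+06/32768 = 30.5176 ppm of full scale.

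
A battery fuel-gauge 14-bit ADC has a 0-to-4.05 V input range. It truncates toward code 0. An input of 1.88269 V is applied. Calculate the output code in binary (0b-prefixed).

Full-scale span = 4.05 V; LSB = 4.05/2^14 = 247.19 µV.
Input sits at 7616.295 steps above V_low.
⌊·⌋(7616.295) = 7616.
In binary (0b-prefixed): 0b1110111000000.

code 0b1110111000000 (decimal 7616)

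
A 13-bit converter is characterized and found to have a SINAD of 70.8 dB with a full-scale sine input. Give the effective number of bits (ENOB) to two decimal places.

11.47 bits

ENOB = (SINAD − 1.76) / 6.02 = (70.8 − 1.76)/6.02 = 11.468.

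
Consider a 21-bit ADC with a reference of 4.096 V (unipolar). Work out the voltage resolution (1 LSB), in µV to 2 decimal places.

Full-scale span = 4.096 V.
LSB = 4.096 / 2^21 = 4.096 / 2097152 = 1.95313e-06 V = 1.95 µV.

1.95 µV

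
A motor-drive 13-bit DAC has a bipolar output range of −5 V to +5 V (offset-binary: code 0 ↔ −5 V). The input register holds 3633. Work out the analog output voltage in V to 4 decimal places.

LSB = 10 V / 2^13 = 1.221 mV.
V_out = (−5) + 3633 × 0.0012207 V = -0.565186 V.

-0.5652 V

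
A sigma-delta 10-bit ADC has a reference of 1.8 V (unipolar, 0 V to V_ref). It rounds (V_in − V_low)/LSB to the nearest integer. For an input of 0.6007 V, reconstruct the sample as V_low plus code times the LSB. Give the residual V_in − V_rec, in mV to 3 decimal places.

-0.472 mV

One LSB is 1.8 V / 1024 = 1.758 mV.
(0.6007 − 0)/0.00175781 = 341.7316; round gives code 342.
V_rec = 0 + 342·0.00175781 = 0.60117188 V.
Difference: -0.000471875 V → -0.472 mV.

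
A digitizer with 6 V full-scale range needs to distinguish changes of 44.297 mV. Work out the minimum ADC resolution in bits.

Number of steps required ≥ 6 V / 44.297 mV = 135.45.
Need 2^N ≥ 135.45; 2^7 = 128, 2^8 = 256.
Minimum N = 8.

8 bits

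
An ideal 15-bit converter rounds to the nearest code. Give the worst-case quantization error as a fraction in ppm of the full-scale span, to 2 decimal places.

Rounding → worst-case error = ½ LSB = V_FS/2^16, so 1e+06/65536 = 15.2588 ppm of full scale.

15.26 ppm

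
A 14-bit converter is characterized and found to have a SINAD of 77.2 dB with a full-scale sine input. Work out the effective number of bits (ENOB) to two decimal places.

ENOB = (SINAD − 1.76) / 6.02 = (77.2 − 1.76)/6.02 = 12.532.

12.53 bits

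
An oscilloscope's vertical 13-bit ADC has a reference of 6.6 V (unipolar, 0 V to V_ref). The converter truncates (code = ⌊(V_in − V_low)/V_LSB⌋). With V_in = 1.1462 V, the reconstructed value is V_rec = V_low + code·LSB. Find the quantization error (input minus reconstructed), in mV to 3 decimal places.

Step size: 6.6 V ÷ 2^13 = 0.806 mV.
(V_in − V_low)/LSB = (1.1462 − 0)/0.000805664 = 1422.6773 → code 1422 (floor).
V_rec = 0 + 1422·0.000805664 = 1.1456543 V.
V_in − V_rec = 0.000545703 V = 0.546 mV.

0.546 mV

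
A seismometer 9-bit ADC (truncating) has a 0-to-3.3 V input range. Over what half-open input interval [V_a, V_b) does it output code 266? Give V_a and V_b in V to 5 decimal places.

LSB = 3.3/2^9 = 6.445 mV.
V_a = V_low + 266·LSB = 1.71445 V; V_b = V_low + 267·LSB = 1.7209 V.

[1.71445 V, 1.72090 V)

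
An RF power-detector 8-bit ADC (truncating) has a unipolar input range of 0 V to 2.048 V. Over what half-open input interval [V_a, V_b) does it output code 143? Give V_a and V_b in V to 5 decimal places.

LSB = 2.048/2^8 = 8.000 mV.
V_a = V_low + 143·LSB = 1.144 V; V_b = V_low + 144·LSB = 1.152 V.

[1.14400 V, 1.15200 V)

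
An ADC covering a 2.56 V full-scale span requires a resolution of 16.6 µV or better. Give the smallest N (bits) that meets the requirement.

18 bits

Number of steps required ≥ 2.56 V / 16.6 µV = 154216.87.
Need 2^N ≥ 154216.87; 2^17 = 131072, 2^18 = 262144.
Minimum N = 18.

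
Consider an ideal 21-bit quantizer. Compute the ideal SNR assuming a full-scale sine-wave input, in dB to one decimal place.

128.2 dB

SNR ≈ 6.02·N + 1.76 dB = 6.02·21 + 1.76 = 128.18 dB.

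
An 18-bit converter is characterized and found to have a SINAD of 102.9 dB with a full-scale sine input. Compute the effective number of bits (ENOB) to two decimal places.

ENOB = (SINAD − 1.76) / 6.02 = (102.9 − 1.76)/6.02 = 16.801.

16.80 bits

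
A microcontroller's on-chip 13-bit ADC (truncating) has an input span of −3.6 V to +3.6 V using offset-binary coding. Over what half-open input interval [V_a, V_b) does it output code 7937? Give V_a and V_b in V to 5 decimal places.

LSB = 7.2/2^13 = 0.879 mV.
V_a = V_low + 7937·LSB = 3.37588 V; V_b = V_low + 7938·LSB = 3.37676 V.

[3.37588 V, 3.37676 V)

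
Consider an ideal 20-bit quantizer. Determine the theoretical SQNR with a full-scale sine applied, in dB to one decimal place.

122.2 dB

SNR ≈ 6.02·N + 1.76 dB = 6.02·20 + 1.76 = 122.16 dB.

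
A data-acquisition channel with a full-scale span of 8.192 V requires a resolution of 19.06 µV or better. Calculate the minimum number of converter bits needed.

Number of steps required ≥ 8.192 V / 19.06 µV = 429800.63.
Need 2^N ≥ 429800.63; 2^18 = 262144, 2^19 = 524288.
Minimum N = 19.

19 bits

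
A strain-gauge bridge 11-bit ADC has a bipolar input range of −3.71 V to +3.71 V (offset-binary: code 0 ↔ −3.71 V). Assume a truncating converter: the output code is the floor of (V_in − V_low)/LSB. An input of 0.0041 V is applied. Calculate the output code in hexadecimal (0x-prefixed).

LSB = 7.42 V / 2048 = 3.623 mV.
Input sits at 1025.132 steps above V_low.
Floor → code 1025.
In hexadecimal (0x-prefixed): 0x401.

code 0x401 (decimal 1025)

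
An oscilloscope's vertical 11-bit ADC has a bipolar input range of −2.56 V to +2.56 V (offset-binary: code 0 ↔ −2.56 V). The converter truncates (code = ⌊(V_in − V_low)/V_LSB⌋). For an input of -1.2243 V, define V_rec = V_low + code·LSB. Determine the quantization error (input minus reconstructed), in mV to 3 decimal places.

0.700 mV

LSB = 5.12/2^11 = 2.500 mV.
(V_in − V_low)/LSB = (-1.2243 − (−2.56))/0.0025 = 534.2800 → code 534 (floor).
V_rec = (−2.56) + 534·0.0025 = -1.225 V.
V_in − V_rec = 0.0007 V = 0.700 mV.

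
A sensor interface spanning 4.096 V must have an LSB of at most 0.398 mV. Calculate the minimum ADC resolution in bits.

Number of steps required ≥ 4.096 V / 0.398 mV = 10291.46.
Need 2^N ≥ 10291.46; 2^13 = 8192, 2^14 = 16384.
Minimum N = 14.

14 bits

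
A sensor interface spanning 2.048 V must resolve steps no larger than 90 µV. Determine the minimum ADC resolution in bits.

Number of steps required ≥ 2.048 V / 90 µV = 22755.56.
Need 2^N ≥ 22755.56; 2^14 = 16384, 2^15 = 32768.
Minimum N = 15.

15 bits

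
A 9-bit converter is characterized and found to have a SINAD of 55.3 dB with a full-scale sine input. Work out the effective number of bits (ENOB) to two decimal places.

8.89 bits

ENOB = (SINAD − 1.76) / 6.02 = (55.3 − 1.76)/6.02 = 8.894.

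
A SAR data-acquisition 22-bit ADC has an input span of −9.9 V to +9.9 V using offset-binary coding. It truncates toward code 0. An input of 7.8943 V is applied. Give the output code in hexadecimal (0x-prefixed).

With 4194304 levels over 19.8 V, one step is 4.72 µV.
(V_in − V_low)/LSB = (7.8943 − (−9.9)) / 4.72069e-06 = 3769429.478.
⌊·⌋(3769429.478) = 3769429.
In hexadecimal (0x-prefixed): 0x398455.

code 0x398455 (decimal 3769429)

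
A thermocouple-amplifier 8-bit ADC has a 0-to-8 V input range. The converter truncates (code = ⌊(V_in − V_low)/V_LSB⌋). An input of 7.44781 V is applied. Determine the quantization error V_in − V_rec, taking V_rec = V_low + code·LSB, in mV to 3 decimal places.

10.310 mV

LSB = 8/2^8 = 31.250 mV.
Scaled input = 238.3299 LSBs, so code = 238.
Reconstructed: 7.4375 V.
Difference: 0.01031 V → 10.310 mV.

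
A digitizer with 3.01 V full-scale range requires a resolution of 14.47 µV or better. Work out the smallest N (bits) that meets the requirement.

18 bits

Number of steps required ≥ 3.01 V / 14.47 µV = 208016.59.
Need 2^N ≥ 208016.59; 2^17 = 131072, 2^18 = 262144.
Minimum N = 18.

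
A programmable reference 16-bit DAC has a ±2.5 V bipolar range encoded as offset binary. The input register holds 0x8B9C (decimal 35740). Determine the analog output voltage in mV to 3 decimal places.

LSB = 5 V / 2^16 = 76.29 µV.
Code 0x8B9C = 35740 decimal.
V_out = (−2.5) + 35740 × 7.62939e-05 V = 0.226746 V.
= 226.746 mV.

226.746 mV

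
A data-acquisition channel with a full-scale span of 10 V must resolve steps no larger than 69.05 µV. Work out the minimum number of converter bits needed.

Number of steps required ≥ 10 V / 69.05 µV = 144822.59.
Need 2^N ≥ 144822.59; 2^17 = 131072, 2^18 = 262144.
Minimum N = 18.

18 bits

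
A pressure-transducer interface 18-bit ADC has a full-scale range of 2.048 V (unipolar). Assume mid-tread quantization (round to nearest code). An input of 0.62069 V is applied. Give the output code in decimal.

code 79448

Full-scale span = 2.048 V; LSB = 2.048/2^18 = 7.81 µV.
(V_in − V_low)/LSB = (0.62069 − 0) / 7.8125e-06 = 79448.320.
So the output code is 79448.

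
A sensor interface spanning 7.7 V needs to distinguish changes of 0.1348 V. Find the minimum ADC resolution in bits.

6 bits

Number of steps required ≥ 7.7 V / 0.1348 V = 57.12.
Need 2^N ≥ 57.12; 2^5 = 32, 2^6 = 64.
Minimum N = 6.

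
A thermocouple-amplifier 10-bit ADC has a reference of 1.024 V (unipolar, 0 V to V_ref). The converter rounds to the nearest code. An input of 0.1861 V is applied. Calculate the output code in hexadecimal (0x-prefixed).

Full-scale span = 1.024 V; LSB = 1.024/2^10 = 1.000 mV.
(0.1861 − 0) / 0.001 = 186.100 LSBs.
round(186.100) = 186.
In hexadecimal (0x-prefixed): 0xBA.

code 0xBA (decimal 186)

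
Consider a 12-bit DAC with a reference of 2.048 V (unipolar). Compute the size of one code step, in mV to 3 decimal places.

0.500 mV

Full-scale span = 2.048 V.
LSB = 2.048 / 2^12 = 2.048 / 4096 = 0.0005 V = 0.500 mV.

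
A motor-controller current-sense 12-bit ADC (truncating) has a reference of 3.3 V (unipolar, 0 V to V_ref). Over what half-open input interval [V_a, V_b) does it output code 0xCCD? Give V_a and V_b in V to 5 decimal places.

[2.64016 V, 2.64097 V)

LSB = 3.3/2^12 = 0.806 mV.
Code 0xCCD = 3277 decimal.
V_a = V_low + 3277·LSB = 2.64016 V; V_b = V_low + 3278·LSB = 2.64097 V.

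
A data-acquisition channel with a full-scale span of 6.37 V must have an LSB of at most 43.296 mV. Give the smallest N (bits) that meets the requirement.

Number of steps required ≥ 6.37 V / 43.296 mV = 147.13.
Need 2^N ≥ 147.13; 2^7 = 128, 2^8 = 256.
Minimum N = 8.

8 bits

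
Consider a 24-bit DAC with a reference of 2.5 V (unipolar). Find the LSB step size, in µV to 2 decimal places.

0.15 µV

Full-scale span = 2.5 V.
LSB = 2.5 / 2^24 = 2.5 / 16777216 = 1.49012e-07 V = 0.15 µV.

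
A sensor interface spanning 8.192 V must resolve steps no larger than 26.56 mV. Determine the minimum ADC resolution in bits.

9 bits

Number of steps required ≥ 8.192 V / 26.56 mV = 308.43.
Need 2^N ≥ 308.43; 2^8 = 256, 2^9 = 512.
Minimum N = 9.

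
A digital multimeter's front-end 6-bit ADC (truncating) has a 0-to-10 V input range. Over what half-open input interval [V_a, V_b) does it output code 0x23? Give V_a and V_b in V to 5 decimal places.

LSB = 10/2^6 = 156.250 mV.
Code 0x23 = 35 decimal.
V_a = V_low + 35·LSB = 5.46875 V; V_b = V_low + 36·LSB = 5.625 V.

[5.46875 V, 5.62500 V)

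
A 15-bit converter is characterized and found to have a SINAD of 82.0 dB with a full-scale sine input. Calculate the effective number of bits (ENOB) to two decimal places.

ENOB = (SINAD − 1.76) / 6.02 = (82.0 − 1.76)/6.02 = 13.329.

13.33 bits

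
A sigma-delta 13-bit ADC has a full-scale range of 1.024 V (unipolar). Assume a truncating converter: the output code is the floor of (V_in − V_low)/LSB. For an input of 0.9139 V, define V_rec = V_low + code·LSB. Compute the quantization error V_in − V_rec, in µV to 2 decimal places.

25.00 µV

One LSB is 1.024 V / 8192 = 125.00 µV.
(V_in − V_low)/LSB = (0.9139 − 0)/0.000125 = 7311.2000 → code 7311 (floor).
Reconstructed: 0.913875 V.
V_in − V_rec = 2.5e-05 V = 25.00 µV.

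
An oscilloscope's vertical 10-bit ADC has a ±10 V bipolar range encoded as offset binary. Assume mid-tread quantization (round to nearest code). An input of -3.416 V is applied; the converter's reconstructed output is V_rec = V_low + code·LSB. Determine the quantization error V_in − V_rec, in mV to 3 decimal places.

LSB = 20/2^10 = 19.531 mV.
(-3.416 − (−10))/0.0195312 = 337.1008; round gives code 337.
V_rec = (−10) + 337·0.0195312 = -3.4179688 V.
V_in − V_rec = 0.00196875 V = 1.969 mV.

1.969 mV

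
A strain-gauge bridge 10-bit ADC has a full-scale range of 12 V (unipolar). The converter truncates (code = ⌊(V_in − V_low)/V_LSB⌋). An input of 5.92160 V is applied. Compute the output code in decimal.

LSB = 12 V / 1024 = 11.719 mV.
(5.92160 − 0) / 0.0117188 = 505.310 LSBs.
Floor → code 505.

code 505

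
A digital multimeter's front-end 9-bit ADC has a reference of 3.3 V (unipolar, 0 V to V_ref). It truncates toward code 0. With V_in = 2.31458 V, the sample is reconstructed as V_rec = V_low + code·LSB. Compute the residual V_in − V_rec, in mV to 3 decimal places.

LSB = 3.3/2^9 = 6.445 mV.
(2.31458 − 0)/0.00644531 = 359.1106; ⌊·⌋ gives code 359.
Code 359 maps back to 0 + 359×0.00644531 V = 2.3138672 V.
Error = 2.31458 − 2.3138672 = 0.000712813 V = 0.713 mV.

0.713 mV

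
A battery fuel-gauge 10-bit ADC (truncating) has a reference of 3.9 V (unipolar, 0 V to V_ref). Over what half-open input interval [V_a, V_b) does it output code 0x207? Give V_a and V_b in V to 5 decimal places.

LSB = 3.9/2^10 = 3.809 mV.
Code 0x207 = 519 decimal.
V_a = V_low + 519·LSB = 1.97666 V; V_b = V_low + 520·LSB = 1.98047 V.

[1.97666 V, 1.98047 V)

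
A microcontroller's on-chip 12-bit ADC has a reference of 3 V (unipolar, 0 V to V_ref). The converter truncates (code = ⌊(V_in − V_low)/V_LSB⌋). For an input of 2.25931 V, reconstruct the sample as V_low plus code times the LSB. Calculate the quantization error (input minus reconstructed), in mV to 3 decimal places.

One LSB is 3 V / 4096 = 0.732 mV.
(V_in − V_low)/LSB = (2.25931 − 0)/0.000732422 = 3084.7113 → code 3084 (floor).
Code 3084 maps back to 0 + 3084×0.000732422 V = 2.2587891 V.
V_in − V_rec = 0.000520938 V = 0.521 mV.

0.521 mV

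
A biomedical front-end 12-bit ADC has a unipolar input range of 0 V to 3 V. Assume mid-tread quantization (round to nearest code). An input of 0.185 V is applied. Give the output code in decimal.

LSB = 3 V / 4096 = 0.732 mV.
Input sits at 252.587 steps above V_low.
round(252.587) = 253.

code 253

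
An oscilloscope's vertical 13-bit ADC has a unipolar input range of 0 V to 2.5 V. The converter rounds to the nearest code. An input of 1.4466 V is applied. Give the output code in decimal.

With 8192 levels over 2.5 V, one step is 305.18 µV.
(V_in − V_low)/LSB = (1.4466 − 0) / 0.000305176 = 4740.219.
round(4740.219) = 4740.

code 4740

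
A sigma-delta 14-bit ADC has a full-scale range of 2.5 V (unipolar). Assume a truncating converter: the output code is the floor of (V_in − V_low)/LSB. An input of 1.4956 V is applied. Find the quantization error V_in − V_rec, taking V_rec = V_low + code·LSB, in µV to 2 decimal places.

86.08 µV

LSB = 2.5/2^14 = 152.59 µV.
(1.4956 − 0)/0.000152588 = 9801.5642; ⌊·⌋ gives code 9801.
V_rec = 0 + 9801·0.000152588 = 1.4955139 V.
Error = 1.4956 − 1.4955139 = 8.6084e-05 V = 86.08 µV.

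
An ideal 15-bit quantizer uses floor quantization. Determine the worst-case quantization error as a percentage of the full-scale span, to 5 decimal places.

0.00305 %

Truncating → worst-case error = 1 LSB = V_FS/2^15, so 100/32768 = 0.00305176 % of full scale.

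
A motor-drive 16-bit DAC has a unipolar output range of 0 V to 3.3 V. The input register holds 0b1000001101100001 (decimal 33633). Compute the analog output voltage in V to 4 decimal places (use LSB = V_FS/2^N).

1.6936 V

LSB = 3.3 V / 2^16 = 50.35 µV.
Code 0b1000001101100001 = 33633 decimal.
V_out = 0 + 33633 × 5.0354e-05 V = 1.69356 V.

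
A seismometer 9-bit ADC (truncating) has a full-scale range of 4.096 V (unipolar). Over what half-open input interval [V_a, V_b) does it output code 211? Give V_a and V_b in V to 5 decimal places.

LSB = 4.096/2^9 = 8.000 mV.
V_a = V_low + 211·LSB = 1.688 V; V_b = V_low + 212·LSB = 1.696 V.

[1.68800 V, 1.69600 V)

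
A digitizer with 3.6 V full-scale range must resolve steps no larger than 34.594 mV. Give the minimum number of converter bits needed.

Number of steps required ≥ 3.6 V / 34.594 mV = 104.06.
Need 2^N ≥ 104.06; 2^6 = 64, 2^7 = 128.
Minimum N = 7.

7 bits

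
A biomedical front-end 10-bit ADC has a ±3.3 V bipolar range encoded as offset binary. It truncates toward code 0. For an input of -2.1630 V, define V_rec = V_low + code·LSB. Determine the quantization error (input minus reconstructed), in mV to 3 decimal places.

2.625 mV

One LSB is 6.6 V / 1024 = 6.445 mV.
Scaled input = 176.4073 LSBs, so code = 176.
Reconstructed: -2.165625 V.
Error = -2.1630 − (−2.165625) = 0.002625 V = 2.625 mV.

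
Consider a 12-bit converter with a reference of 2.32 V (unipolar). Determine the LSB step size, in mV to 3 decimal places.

Full-scale span = 2.32 V.
LSB = 2.32 / 2^12 = 2.32 / 4096 = 0.000566406 V = 0.566 mV.

0.566 mV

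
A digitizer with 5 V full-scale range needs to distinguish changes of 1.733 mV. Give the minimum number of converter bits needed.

12 bits

Number of steps required ≥ 5 V / 1.733 mV = 2885.17.
Need 2^N ≥ 2885.17; 2^11 = 2048, 2^12 = 4096.
Minimum N = 12.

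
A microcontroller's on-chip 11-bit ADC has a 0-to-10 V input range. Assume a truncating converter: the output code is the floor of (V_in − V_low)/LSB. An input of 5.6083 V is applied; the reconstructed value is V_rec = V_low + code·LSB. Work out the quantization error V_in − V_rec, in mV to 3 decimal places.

2.831 mV

One LSB is 10 V / 2048 = 4.883 mV.
Scaled input = 1148.5798 LSBs, so code = 1148.
V_rec = 0 + 1148·0.00488281 = 5.6054688 V.
Error = 5.6083 − 5.6054688 = 0.00283125 V = 2.831 mV.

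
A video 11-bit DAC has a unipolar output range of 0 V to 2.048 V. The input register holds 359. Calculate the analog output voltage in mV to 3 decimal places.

LSB = 2.048 V / 2^11 = 1.000 mV.
V_out = 0 + 359 × 0.001 V = 0.359 V.
= 359.000 mV.

359.000 mV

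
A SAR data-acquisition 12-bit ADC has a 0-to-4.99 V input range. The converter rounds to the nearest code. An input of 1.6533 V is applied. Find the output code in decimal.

Full-scale span = 4.99 V; LSB = 4.99/2^12 = 1.218 mV.
(V_in − V_low)/LSB = (1.6533 − 0) / 0.00121826 = 1357.098.
Round → code 1357.

code 1357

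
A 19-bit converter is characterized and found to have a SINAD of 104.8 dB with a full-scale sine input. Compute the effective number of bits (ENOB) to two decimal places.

ENOB = (SINAD − 1.76) / 6.02 = (104.8 − 1.76)/6.02 = 17.116.

17.12 bits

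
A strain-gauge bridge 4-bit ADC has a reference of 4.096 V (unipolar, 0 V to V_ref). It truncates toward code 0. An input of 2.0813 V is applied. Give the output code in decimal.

code 8

Full-scale span = 4.096 V; LSB = 4.096/2^4 = 256.000 mV.
Input sits at 8.130 steps above V_low.
⌊·⌋(8.130) = 8.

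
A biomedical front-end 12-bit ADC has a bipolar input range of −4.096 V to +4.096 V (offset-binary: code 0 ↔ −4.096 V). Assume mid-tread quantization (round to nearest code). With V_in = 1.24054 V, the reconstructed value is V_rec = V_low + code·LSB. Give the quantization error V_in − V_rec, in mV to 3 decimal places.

Step size: 8.192 V ÷ 2^12 = 2.000 mV.
Scaled input = 2668.2700 LSBs, so code = 2668.
V_rec = (−4.096) + 2668·0.002 = 1.24 V.
Error = 1.24054 − 1.24 = 0.00054 V = 0.540 mV.

0.540 mV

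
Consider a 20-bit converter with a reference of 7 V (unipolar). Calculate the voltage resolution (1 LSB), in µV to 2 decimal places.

6.68 µV

Full-scale span = 7 V.
LSB = 7 / 2^20 = 7 / 1048576 = 6.67572e-06 V = 6.68 µV.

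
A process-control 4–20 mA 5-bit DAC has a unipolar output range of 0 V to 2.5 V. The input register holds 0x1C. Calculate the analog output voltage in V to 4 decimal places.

2.1875 V

LSB = 2.5 V / 2^5 = 78.125 mV.
Code 0x1C = 28 decimal.
V_out = 0 + 28 × 0.078125 V = 2.1875 V.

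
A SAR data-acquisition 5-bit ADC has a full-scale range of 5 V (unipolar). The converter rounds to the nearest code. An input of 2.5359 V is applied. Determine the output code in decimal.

code 16

Full-scale span = 5 V; LSB = 5/2^5 = 156.250 mV.
(V_in − V_low)/LSB = (2.5359 − 0) / 0.15625 = 16.230.
round(16.230) = 16.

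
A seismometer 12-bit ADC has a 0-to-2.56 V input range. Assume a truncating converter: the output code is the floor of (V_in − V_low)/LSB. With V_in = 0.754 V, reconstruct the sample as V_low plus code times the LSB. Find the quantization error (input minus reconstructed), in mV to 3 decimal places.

0.250 mV

Step size: 2.56 V ÷ 2^12 = 0.625 mV.
(0.754 − 0)/0.000625 = 1206.4000; ⌊·⌋ gives code 1206.
V_rec = 0 + 1206·0.000625 = 0.75375 V.
Error = 0.754 − 0.75375 = 0.00025 V = 0.250 mV.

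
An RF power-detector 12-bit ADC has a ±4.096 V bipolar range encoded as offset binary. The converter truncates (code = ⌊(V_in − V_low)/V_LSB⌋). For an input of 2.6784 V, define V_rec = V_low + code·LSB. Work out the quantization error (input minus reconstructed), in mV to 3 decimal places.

LSB = 8.192/2^12 = 2.000 mV.
(2.6784 − (−4.096))/0.002 = 3387.2000; ⌊·⌋ gives code 3387.
Reconstructed: 2.678 V.
V_in − V_rec = 0.0004 V = 0.400 mV.

0.400 mV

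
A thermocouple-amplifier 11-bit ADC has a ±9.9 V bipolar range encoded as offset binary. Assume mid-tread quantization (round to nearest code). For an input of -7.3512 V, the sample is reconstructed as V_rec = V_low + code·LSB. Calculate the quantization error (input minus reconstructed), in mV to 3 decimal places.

LSB = 19.8/2^11 = 9.668 mV.
(V_in − V_low)/LSB = (-7.3512 − (−9.9))/0.00966797 = 263.6335 → code 264 (round).
Code 264 maps back to (−9.9) + 264×0.00966797 V = -7.3476562 V.
V_in − V_rec = -0.00354375 V = -3.544 mV.

-3.544 mV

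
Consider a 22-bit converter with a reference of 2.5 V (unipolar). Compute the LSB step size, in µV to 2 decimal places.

0.60 µV

Full-scale span = 2.5 V.
LSB = 2.5 / 2^22 = 2.5 / 4194304 = 5.96046e-07 V = 0.60 µV.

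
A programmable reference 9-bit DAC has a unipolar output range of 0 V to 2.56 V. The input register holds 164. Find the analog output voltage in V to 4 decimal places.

0.8200 V

LSB = 2.56 V / 2^9 = 5.000 mV.
V_out = 0 + 164 × 0.005 V = 0.82 V.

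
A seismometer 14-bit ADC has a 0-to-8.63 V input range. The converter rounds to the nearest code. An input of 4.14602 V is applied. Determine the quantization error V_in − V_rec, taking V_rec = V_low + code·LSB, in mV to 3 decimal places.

Step size: 8.63 V ÷ 2^14 = 0.527 mV.
(V_in − V_low)/LSB = (4.14602 − 0)/0.000526733 = 7871.1925 → code 7871 (round).
Reconstructed: 4.1459186 V.
Error = 4.14602 − 4.1459186 = 0.000101421 V = 0.101 mV.

0.101 mV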